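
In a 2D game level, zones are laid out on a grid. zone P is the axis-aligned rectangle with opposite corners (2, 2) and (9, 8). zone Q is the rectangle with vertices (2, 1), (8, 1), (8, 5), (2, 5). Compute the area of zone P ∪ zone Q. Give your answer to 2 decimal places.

48.00

By inclusion–exclusion:
Individual areas: |zone P| = 42, |zone Q| = 24.
|zone P∩zone Q|: x∈[2,8], y∈[2,5] → 6·3 = 18.
|zone P ∪ zone Q| = 66 − 18 = 48.00.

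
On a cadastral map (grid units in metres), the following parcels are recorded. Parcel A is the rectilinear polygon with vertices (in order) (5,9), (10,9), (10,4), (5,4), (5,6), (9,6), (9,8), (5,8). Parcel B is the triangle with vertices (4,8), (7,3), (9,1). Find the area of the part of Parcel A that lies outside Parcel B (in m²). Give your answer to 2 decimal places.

16.31

|Parcel A| = 17, |Parcel A∩Parcel B| = 0.6857.
|Parcel A ∖ Parcel B| = |Parcel A| − |Parcel A∩Parcel B| = 17 − 0.6857 = 16.31.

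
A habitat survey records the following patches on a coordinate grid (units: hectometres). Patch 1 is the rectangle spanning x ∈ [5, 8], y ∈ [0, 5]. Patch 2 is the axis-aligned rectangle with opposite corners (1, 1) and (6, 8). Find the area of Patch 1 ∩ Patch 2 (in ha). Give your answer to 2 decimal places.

4.00

|Patch 1∩Patch 2|: x∈[5,6], y∈[1,5] → 1·4 = 4.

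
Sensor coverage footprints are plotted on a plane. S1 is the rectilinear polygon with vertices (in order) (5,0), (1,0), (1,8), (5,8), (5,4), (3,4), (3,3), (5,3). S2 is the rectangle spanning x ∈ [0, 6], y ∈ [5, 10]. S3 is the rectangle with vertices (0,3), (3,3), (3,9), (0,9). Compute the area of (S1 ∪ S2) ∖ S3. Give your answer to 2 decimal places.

|S1 ∪ S2| = 48.
|(S1 ∪ S2) ∩ S3| = 16.
|(S1 ∪ S2) ∖ S3| = 48 − 16 = 32.00.

32.00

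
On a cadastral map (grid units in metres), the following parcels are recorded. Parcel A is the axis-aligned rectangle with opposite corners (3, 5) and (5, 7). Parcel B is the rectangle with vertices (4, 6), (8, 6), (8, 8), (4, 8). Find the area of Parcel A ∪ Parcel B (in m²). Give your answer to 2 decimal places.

11.00

By inclusion–exclusion:
Individual areas: |Parcel A| = 4, |Parcel B| = 8.
|Parcel A∩Parcel B|: x∈[4,5], y∈[6,7] → 1·1 = 1.
|Parcel A ∪ Parcel B| = 12 − 1 = 11.00.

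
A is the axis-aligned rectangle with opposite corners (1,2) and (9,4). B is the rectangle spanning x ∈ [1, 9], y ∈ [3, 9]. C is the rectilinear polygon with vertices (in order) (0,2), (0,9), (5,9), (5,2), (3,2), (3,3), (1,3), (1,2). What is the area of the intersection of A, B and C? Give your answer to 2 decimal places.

4.00

The intersection is the polygon with vertices (3,3), (1,3), (1,4), (5,4), (5,3).
By the shoelace formula its area is 4.00.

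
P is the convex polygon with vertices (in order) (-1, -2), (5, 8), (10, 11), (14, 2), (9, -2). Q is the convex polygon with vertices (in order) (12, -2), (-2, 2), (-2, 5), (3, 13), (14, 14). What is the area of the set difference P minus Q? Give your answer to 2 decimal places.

22.64

|P| = 111.5, |P∩Q| = 88.862.
|P ∖ Q| = |P| − |P∩Q| = 111.5 − 88.862 = 22.64.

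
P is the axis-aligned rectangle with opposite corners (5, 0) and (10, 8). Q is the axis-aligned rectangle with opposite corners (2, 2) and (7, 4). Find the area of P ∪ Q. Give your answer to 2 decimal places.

46.00

By inclusion–exclusion:
Individual areas: |P| = 40, |Q| = 10.
|P∩Q|: x∈[5,7], y∈[2,4] → 2·2 = 4.
|P ∪ Q| = 50 − 4 = 46.00.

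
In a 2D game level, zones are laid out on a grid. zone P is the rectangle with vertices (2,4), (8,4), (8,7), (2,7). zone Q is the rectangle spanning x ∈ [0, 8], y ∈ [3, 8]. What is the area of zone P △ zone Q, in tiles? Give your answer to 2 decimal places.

|zone P∩zone Q|: x∈[2,8], y∈[4,7] → 6·3 = 18.
|zone P △ zone Q| = |zone P| + |zone Q| − 2·|zone P∩zone Q| = 18 + 40 − 36 = 22.00.

22.00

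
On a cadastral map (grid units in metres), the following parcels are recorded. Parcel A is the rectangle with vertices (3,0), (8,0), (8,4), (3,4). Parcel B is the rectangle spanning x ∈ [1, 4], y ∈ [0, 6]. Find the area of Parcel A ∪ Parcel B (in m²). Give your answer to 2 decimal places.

34.00

By inclusion–exclusion:
Individual areas: |Parcel A| = 20, |Parcel B| = 18.
|Parcel A∩Parcel B|: x∈[3,4], y∈[0,4] → 1·4 = 4.
|Parcel A ∪ Parcel B| = 38 − 4 = 34.00.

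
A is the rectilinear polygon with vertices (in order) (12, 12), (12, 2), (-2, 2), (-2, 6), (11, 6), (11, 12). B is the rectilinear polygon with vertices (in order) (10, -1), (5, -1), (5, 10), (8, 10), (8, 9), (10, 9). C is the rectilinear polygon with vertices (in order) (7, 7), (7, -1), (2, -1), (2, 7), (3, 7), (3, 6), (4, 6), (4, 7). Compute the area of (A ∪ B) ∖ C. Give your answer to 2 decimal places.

67.00

|A ∪ B| = 95.
|(A ∪ B) ∩ C| = 28.
|(A ∪ B) ∖ C| = 95 − 28 = 67.00.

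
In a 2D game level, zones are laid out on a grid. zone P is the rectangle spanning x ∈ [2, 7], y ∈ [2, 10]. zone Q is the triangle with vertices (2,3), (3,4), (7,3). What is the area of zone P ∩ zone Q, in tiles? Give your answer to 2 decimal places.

The intersection is the polygon with vertices (3,4), (7,3), (2,3).
By the shoelace formula its area is 2.50.

2.50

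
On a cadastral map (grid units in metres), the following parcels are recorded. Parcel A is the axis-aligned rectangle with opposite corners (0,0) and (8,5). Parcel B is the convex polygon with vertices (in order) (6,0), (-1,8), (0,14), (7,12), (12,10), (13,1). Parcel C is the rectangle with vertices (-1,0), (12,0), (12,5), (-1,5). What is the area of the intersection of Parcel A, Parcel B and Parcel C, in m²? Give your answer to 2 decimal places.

The intersection is the polygon with vertices (8,0.286), (6,0), (1.625,5), (8,5).
By the shoelace formula its area is 20.65.

20.65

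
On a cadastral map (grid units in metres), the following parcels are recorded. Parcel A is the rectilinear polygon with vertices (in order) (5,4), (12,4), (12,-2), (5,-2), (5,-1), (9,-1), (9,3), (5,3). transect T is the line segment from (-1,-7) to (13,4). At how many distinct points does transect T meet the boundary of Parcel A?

4

The segment meets the boundary at (12,3.214), (9,0.857), (6.636,-1), (5.364,-2).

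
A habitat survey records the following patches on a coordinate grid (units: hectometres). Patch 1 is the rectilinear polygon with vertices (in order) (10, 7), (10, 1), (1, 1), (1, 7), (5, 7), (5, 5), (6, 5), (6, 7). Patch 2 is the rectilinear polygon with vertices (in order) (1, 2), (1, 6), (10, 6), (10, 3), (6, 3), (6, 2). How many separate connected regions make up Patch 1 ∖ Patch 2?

Patch 1 ∖ Patch 2 splits into 3 disjoint pieces (area 4, area 13, area 4).

3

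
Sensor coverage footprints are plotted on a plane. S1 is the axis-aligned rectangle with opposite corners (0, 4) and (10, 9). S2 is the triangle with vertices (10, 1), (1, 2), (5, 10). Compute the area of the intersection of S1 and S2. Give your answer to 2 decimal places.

18.47

The intersection is the polygon with vertices (5.556,9), (8.333,4), (2,4), (4.5,9).
By the shoelace formula its area is 18.47.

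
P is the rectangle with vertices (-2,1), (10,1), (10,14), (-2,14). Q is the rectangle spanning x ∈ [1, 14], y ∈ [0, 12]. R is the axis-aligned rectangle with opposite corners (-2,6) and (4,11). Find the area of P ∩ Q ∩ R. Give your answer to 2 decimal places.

The intersection is the polygon with vertices (1,11), (4,11), (4,6), (1,6).
By the shoelace formula its area is 15.00.

15.00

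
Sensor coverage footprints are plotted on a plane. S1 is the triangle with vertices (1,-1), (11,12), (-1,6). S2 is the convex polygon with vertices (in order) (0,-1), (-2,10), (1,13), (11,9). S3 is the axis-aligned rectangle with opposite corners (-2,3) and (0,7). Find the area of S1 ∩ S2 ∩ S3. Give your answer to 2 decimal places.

1.96

The intersection is the polygon with vertices (-1,6), (0,6.5), (0,3), (-0.143,3).
By the shoelace formula its area is 1.96.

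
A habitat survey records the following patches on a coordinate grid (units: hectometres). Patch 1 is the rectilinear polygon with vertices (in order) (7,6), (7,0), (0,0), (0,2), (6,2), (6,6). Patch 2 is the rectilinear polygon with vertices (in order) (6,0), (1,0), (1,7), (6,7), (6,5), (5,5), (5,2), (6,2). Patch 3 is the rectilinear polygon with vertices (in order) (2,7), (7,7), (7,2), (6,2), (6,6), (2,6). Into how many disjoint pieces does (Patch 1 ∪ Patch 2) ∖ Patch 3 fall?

(Patch 1 ∪ Patch 2) ∖ Patch 3 is a single connected region.

1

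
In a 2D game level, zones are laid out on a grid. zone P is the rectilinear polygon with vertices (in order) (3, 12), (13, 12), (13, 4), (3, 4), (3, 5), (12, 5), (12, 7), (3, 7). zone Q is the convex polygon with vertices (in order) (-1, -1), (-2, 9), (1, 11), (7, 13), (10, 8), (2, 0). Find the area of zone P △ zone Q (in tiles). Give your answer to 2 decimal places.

|zone P| = 62, |zone Q| = 99, |zone P∩zone Q| = 33.0333.
|zone P △ zone Q| = |zone P| + |zone Q| − 2·|zone P∩zone Q| = 62 + 99 − 66.0667 = 94.93.

94.93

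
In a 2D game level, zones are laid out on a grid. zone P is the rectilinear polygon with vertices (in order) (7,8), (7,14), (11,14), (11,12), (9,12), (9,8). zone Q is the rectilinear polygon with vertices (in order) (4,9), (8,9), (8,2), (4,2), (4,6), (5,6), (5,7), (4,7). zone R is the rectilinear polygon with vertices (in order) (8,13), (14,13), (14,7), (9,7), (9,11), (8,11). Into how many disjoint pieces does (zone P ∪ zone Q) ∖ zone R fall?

1

(zone P ∪ zone Q) ∖ zone R is a single connected region.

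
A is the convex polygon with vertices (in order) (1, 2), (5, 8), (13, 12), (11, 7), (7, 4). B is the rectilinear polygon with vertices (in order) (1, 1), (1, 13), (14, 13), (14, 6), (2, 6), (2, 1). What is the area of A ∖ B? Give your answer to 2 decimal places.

14.75

|A| = 41, |A∩B| = 26.25.
|A ∖ B| = |A| − |A∩B| = 41 − 26.25 = 14.75.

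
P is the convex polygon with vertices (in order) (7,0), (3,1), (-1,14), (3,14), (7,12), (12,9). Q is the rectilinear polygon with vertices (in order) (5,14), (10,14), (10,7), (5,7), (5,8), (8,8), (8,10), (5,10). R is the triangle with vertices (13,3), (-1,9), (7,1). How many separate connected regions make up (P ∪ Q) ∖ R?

2

(P ∪ Q) ∖ R splits into 2 disjoint pieces (area 13.8965, area 80.0196).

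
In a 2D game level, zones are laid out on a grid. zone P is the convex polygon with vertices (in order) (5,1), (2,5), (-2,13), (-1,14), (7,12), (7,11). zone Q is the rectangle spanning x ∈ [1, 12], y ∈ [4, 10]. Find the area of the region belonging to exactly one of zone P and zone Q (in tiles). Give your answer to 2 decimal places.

|zone P| = 60.5, |zone Q| = 66, |zone P∩zone Q| = 28.825.
|zone P △ zone Q| = |zone P| + |zone Q| − 2·|zone P∩zone Q| = 60.5 + 66 − 57.65 = 68.85.

68.85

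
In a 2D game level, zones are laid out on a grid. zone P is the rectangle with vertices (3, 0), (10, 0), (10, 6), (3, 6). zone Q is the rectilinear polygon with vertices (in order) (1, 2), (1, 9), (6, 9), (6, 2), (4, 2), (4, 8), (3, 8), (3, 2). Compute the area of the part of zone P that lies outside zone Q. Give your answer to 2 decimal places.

|zone P| = 42, |zone P∩zone Q| = 8.
|zone P ∖ zone Q| = |zone P| − |zone P∩zone Q| = 42 − 8 = 34.00.

34.00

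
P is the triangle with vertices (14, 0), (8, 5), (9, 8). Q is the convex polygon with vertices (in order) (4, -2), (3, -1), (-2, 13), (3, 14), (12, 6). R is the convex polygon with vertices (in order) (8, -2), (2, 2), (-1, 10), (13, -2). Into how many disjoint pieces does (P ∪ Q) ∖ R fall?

2

(P ∪ Q) ∖ R splits into 2 disjoint pieces (area 79.7289, area 6.05).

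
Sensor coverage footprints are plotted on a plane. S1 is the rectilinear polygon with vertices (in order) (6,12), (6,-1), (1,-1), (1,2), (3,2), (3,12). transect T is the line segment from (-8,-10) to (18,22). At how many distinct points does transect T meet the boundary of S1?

4

The segment meets the boundary at (3,3.538), (1.75,2), (6,7.231), (1,1.077).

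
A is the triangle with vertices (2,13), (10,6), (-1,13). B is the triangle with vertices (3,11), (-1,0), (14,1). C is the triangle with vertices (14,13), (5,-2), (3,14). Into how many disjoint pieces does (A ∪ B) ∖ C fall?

(A ∪ B) ∖ C splits into 3 disjoint pieces (area 0.0023, area 17.0471, area 37.5198).

3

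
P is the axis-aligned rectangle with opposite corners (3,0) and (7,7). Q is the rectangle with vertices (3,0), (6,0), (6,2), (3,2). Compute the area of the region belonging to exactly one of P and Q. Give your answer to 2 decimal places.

22.00

|P∩Q|: x∈[3,6], y∈[0,2] → 3·2 = 6.
|P △ Q| = |P| + |Q| − 2·|P∩Q| = 28 + 6 − 12 = 22.00.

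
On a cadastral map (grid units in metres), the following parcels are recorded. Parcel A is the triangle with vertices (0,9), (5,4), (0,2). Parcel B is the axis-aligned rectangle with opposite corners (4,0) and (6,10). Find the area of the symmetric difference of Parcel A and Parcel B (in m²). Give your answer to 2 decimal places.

|Parcel A| = 17.5, |Parcel B| = 20, |Parcel A∩Parcel B| = 0.7.
|Parcel A △ Parcel B| = |Parcel A| + |Parcel B| − 2·|Parcel A∩Parcel B| = 17.5 + 20 − 1.4 = 36.10.

36.10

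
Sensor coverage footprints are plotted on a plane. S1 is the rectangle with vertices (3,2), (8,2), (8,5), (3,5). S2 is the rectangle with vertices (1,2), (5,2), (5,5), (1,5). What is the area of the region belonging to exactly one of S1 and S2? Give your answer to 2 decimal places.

|S1∩S2|: x∈[3,5], y∈[2,5] → 2·3 = 6.
|S1 △ S2| = |S1| + |S2| − 2·|S1∩S2| = 15 + 12 − 12 = 15.00.

15.00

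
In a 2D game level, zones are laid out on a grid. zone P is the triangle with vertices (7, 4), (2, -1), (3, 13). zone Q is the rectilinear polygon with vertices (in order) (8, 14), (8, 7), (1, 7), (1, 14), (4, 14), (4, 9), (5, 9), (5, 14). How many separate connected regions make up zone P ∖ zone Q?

2

zone P ∖ zone Q splits into 2 disjoint pieces (area 23.2143, area 0.6806).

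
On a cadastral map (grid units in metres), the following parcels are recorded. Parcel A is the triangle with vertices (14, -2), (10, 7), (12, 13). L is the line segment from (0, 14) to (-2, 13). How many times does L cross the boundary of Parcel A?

The segment lies entirely outside Parcel A and never meets its boundary.

0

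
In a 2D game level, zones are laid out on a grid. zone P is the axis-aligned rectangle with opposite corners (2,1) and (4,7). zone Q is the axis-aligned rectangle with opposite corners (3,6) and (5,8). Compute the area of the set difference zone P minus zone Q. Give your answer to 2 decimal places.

11.00

|zone P∩zone Q|: x∈[3,4], y∈[6,7] → 1·1 = 1.
|zone P| = 12.
|zone P ∖ zone Q| = |zone P| − |zone P∩zone Q| = 12 − 1 = 11.00.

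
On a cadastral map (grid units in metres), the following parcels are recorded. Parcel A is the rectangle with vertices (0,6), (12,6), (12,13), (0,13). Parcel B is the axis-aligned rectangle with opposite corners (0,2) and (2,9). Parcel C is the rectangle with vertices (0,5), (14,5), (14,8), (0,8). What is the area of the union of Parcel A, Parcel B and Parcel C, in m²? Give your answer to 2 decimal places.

By inclusion–exclusion:
Individual areas: |Parcel A| = 84, |Parcel B| = 14, |Parcel C| = 42.
|Parcel A∩Parcel B|: x∈[0,2], y∈[6,9] → 2·3 = 6.
|Parcel A∩Parcel C|: x∈[0,12], y∈[6,8] → 12·2 = 24.
|Parcel B∩Parcel C|: x∈[0,2], y∈[5,8] → 2·3 = 6.
|Parcel A∩Parcel B∩Parcel C| = 4.
|Parcel A ∪ Parcel B ∪ Parcel C| = 140 − 36 + 4 = 108.00.

108.00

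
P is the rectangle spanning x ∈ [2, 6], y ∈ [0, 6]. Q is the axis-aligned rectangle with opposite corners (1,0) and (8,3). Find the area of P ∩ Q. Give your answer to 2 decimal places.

|P∩Q|: x∈[2,6], y∈[0,3] → 4·3 = 12.

12.00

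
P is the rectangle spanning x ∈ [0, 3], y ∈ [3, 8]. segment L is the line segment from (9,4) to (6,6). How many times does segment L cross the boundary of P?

The segment lies entirely outside P and never meets its boundary.

0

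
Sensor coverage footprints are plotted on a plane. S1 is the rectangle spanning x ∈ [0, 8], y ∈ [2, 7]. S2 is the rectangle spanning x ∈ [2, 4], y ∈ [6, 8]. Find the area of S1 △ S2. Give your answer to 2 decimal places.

|S1∩S2|: x∈[2,4], y∈[6,7] → 2·1 = 2.
|S1 △ S2| = |S1| + |S2| − 2·|S1∩S2| = 40 + 4 − 4 = 40.00.

40.00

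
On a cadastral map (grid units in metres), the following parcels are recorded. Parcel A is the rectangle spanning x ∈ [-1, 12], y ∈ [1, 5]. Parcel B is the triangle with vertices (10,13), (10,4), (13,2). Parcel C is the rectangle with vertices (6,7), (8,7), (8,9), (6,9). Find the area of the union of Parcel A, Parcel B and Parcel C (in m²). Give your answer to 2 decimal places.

By inclusion–exclusion:
Individual areas: |Parcel A| = 52, |Parcel B| = 13.5, |Parcel C| = 4.
|Parcel A∩Parcel B| = 3.3333.
|Parcel A∩Parcel C| = 0 (no overlap).
|Parcel B∩Parcel C| = 0.
|Parcel A∩Parcel B∩Parcel C| = 0.
|Parcel A ∪ Parcel B ∪ Parcel C| = 69.5 − 3.3333 + 0 = 66.17.

66.17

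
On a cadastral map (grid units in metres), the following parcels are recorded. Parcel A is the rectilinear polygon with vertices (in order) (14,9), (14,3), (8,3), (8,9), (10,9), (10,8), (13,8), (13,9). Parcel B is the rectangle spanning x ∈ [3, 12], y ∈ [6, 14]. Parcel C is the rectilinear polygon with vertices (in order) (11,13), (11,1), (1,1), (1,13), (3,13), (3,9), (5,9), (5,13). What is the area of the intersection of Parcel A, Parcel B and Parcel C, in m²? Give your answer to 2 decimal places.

The intersection is the polygon with vertices (10,9), (10,8), (11,8), (11,6), (8,6), (8,9).
By the shoelace formula its area is 8.00.

8.00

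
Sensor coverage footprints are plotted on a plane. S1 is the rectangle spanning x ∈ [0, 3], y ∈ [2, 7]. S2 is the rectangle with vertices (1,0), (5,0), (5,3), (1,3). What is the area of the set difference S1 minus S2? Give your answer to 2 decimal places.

13.00

|S1∩S2|: x∈[1,3], y∈[2,3] → 2·1 = 2.
|S1| = 15.
|S1 ∖ S2| = |S1| − |S1∩S2| = 15 − 2 = 13.00.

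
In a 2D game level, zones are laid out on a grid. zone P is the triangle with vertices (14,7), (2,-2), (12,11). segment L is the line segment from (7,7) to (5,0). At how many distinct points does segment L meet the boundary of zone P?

2

The segment meets the boundary at (5.091,0.318), (5.864,3.023).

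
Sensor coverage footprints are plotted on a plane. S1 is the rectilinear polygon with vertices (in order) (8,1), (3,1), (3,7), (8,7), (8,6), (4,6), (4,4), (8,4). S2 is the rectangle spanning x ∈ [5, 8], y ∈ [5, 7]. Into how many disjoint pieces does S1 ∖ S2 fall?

S1 ∖ S2 is a single connected region.

1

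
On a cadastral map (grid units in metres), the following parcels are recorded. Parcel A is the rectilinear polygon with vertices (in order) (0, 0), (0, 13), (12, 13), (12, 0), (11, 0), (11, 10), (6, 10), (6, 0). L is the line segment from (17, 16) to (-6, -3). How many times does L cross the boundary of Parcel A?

The segment meets the boundary at (0,1.957), (6,6.913), (9.737,10), (12,11.87).

4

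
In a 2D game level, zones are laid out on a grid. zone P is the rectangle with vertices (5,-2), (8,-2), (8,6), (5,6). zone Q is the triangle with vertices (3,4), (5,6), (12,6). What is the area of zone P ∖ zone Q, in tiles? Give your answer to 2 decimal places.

|zone P| = 24, |zone P∩zone Q| = 3.6667.
|zone P ∖ zone Q| = |zone P| − |zone P∩zone Q| = 24 − 3.6667 = 20.33.

20.33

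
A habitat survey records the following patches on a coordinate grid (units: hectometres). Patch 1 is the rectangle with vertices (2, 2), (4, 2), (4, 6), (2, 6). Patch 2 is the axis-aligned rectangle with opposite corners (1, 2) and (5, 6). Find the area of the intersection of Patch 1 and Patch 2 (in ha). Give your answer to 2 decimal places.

8.00

|Patch 1∩Patch 2|: x∈[2,4], y∈[2,6] → 2·4 = 8.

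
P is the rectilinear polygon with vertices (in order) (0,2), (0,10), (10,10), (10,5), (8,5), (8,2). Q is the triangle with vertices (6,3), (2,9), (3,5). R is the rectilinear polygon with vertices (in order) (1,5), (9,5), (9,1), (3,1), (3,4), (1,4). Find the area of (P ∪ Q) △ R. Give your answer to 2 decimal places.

|P ∪ Q| = 74.
|(P ∪ Q) ∩ R| = 17.
|(P ∪ Q) △ R| = 74 + 26 − 34 = 66.00.

66.00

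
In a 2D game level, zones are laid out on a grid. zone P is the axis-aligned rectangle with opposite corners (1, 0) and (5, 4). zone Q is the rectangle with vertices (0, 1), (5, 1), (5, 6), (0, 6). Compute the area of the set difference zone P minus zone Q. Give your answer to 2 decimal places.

|zone P∩zone Q|: x∈[1,5], y∈[1,4] → 4·3 = 12.
|zone P| = 16.
|zone P ∖ zone Q| = |zone P| − |zone P∩zone Q| = 16 − 12 = 4.00.

4.00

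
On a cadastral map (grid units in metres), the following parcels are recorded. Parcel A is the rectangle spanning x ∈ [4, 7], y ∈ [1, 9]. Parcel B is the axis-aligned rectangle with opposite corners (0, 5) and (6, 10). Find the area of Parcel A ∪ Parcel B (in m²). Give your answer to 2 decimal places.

46.00

By inclusion–exclusion:
Individual areas: |Parcel A| = 24, |Parcel B| = 30.
|Parcel A∩Parcel B|: x∈[4,6], y∈[5,9] → 2·4 = 8.
|Parcel A ∪ Parcel B| = 54 − 8 = 46.00.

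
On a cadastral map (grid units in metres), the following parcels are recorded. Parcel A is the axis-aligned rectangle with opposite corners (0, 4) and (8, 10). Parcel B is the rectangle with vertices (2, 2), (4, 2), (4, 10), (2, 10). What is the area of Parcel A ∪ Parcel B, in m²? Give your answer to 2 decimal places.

52.00

By inclusion–exclusion:
Individual areas: |Parcel A| = 48, |Parcel B| = 16.
|Parcel A∩Parcel B|: x∈[2,4], y∈[4,10] → 2·6 = 12.
|Parcel A ∪ Parcel B| = 64 − 12 = 52.00.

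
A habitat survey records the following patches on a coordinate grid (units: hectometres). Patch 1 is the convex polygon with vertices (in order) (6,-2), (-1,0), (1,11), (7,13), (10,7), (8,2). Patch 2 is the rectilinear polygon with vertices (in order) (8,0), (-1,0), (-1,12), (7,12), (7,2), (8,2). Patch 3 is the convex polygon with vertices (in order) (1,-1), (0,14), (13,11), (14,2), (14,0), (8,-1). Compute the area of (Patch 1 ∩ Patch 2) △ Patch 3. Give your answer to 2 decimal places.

105.04

|Patch 1 ∩ Patch 2| = 82.5.
|(Patch 1 ∩ Patch 2) ∩ Patch 3| = 74.9789.
|(Patch 1 ∩ Patch 2) △ Patch 3| = 82.5 + 172.5 − 149.9577 = 105.04.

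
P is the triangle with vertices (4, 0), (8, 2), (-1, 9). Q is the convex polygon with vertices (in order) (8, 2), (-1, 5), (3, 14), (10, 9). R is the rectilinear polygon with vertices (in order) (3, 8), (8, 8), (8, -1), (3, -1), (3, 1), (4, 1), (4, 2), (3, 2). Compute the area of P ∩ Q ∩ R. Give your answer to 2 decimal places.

The intersection is the polygon with vertices (3,3.667), (3,5.889), (8,2).
By the shoelace formula its area is 5.56.

5.56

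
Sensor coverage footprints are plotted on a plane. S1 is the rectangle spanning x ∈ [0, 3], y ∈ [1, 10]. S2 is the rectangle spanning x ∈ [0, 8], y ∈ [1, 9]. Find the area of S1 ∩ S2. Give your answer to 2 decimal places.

|S1∩S2|: x∈[0,3], y∈[1,9] → 3·8 = 24.

24.00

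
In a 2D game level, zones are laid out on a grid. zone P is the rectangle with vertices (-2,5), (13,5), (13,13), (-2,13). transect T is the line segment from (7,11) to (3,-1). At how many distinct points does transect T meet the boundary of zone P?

1

The segment meets the boundary at (5,5).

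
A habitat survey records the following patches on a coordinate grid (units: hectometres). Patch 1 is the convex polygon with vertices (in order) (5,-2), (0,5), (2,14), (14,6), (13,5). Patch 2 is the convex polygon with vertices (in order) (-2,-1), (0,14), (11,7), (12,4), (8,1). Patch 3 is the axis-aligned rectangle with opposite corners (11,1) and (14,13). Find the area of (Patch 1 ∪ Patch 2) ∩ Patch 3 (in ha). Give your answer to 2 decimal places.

7.31

The region (Patch 1 ∪ Patch 2) ∩ Patch 3 is the polygon with vertices (14,6), (13,5), (11.968,4.097), (12,4), (11,3.25), (11,8).
By the shoelace formula its area is 7.31.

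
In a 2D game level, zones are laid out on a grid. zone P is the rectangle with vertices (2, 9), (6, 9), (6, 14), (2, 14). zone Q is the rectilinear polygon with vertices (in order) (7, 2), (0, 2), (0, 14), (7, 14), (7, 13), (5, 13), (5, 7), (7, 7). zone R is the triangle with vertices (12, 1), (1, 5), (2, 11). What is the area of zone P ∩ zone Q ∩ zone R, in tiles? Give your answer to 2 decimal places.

The intersection is the polygon with vertices (2,9), (2,11), (4,9).
By the shoelace formula its area is 2.00.

2.00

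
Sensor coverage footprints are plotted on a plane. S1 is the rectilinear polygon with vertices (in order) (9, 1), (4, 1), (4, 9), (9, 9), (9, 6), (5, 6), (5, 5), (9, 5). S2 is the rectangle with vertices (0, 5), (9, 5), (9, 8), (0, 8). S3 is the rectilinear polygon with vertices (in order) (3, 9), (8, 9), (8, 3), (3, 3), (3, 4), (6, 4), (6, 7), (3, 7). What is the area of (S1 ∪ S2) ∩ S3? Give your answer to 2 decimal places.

19.00

|S1 ∪ S2| = 52.
|(S1 ∪ S2) ∩ S3| = 19.00.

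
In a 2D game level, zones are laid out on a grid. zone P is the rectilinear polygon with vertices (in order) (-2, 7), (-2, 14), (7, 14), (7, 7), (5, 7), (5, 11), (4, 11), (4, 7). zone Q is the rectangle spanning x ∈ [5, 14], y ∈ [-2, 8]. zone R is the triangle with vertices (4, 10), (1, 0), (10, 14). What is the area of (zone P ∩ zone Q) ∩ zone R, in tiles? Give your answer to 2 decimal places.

0.82

The region (zone P ∩ zone Q) ∩ zone R is the polygon with vertices (5,7), (5,8), (6.143,8), (5.5,7).
By the shoelace formula its area is 0.82.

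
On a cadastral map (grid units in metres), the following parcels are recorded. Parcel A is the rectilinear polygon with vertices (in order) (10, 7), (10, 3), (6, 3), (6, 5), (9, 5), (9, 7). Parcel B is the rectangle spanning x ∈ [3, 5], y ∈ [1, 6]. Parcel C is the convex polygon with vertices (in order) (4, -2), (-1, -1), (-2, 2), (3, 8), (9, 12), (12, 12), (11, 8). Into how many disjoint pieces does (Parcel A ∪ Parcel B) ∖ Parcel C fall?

1

(Parcel A ∪ Parcel B) ∖ Parcel C is a single connected region.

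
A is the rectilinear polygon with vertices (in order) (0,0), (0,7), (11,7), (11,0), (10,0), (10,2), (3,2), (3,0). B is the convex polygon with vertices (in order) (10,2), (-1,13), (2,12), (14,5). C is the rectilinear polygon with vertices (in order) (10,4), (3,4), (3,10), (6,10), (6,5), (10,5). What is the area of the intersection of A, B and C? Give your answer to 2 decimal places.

3.00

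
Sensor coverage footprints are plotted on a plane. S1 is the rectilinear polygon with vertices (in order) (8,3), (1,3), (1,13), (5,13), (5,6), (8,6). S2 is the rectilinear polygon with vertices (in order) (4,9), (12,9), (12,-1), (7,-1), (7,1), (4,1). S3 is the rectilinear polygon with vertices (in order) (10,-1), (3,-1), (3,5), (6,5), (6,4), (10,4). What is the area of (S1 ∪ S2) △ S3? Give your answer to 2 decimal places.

90.00

|S1 ∪ S2| = 108.
|(S1 ∪ S2) ∩ S3| = 28.
|(S1 ∪ S2) △ S3| = 108 + 38 − 56 = 90.00.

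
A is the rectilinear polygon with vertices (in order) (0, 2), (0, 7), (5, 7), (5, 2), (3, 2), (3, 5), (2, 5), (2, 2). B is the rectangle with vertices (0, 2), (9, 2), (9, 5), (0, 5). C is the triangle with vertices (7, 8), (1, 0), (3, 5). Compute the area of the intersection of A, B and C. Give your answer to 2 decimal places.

2.09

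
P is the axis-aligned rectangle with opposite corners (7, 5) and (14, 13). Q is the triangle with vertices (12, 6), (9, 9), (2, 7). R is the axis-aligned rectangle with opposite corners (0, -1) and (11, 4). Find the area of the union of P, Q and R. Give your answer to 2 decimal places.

By inclusion–exclusion:
Individual areas: |P| = 56, |Q| = 13.5, |R| = 55.
|P∩Q| = 8.6786.
|P∩R| = 0 (no overlap).
|Q∩R| = 0.
|P∩Q∩R| = 0.
|P ∪ Q ∪ R| = 124.5 − 8.6786 + 0 = 115.82.

115.82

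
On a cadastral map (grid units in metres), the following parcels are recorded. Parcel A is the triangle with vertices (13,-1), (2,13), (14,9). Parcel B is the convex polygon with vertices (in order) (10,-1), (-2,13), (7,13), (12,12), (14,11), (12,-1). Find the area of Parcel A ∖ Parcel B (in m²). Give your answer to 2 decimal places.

|Parcel A| = 62, |Parcel A∩Parcel B| = 55.8408.
|Parcel A ∖ Parcel B| = |Parcel A| − |Parcel A∩Parcel B| = 62 − 55.8408 = 6.16.

6.16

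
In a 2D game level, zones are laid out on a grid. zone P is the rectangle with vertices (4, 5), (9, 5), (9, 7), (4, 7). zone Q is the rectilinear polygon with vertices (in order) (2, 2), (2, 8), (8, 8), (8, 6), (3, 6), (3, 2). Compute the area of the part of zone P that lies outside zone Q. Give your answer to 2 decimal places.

|zone P| = 10, |zone P∩zone Q| = 4.
|zone P ∖ zone Q| = |zone P| − |zone P∩zone Q| = 10 − 4 = 6.00.

6.00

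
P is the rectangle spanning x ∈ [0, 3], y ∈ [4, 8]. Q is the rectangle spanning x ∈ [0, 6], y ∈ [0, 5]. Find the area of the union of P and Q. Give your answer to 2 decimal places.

39.00

By inclusion–exclusion:
Individual areas: |P| = 12, |Q| = 30.
|P∩Q|: x∈[0,3], y∈[4,5] → 3·1 = 3.
|P ∪ Q| = 42 − 3 = 39.00.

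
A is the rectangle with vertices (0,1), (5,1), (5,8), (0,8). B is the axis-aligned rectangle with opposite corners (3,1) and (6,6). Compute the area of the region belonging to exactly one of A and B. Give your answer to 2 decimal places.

|A∩B|: x∈[3,5], y∈[1,6] → 2·5 = 10.
|A △ B| = |A| + |B| − 2·|A∩B| = 35 + 15 − 20 = 30.00.

30.00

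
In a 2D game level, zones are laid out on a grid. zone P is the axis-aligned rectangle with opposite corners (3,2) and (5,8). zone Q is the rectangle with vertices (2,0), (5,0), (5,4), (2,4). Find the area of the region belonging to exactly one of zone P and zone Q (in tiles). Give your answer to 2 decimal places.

|zone P∩zone Q|: x∈[3,5], y∈[2,4] → 2·2 = 4.
|zone P △ zone Q| = |zone P| + |zone Q| − 2·|zone P∩zone Q| = 12 + 12 − 8 = 16.00.

16.00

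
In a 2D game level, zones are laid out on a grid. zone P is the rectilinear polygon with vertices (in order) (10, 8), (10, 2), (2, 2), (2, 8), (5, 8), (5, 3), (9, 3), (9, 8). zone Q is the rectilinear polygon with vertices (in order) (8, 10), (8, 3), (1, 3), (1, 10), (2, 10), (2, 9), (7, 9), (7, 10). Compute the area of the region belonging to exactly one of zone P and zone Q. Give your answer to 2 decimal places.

42.00

|zone P| = 28, |zone Q| = 44, |zone P∩zone Q| = 15.
|zone P △ zone Q| = |zone P| + |zone Q| − 2·|zone P∩zone Q| = 28 + 44 − 30 = 42.00.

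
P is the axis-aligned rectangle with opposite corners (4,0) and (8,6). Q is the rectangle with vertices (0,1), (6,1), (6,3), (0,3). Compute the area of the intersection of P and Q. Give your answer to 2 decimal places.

4.00

|P∩Q|: x∈[4,6], y∈[1,3] → 2·2 = 4.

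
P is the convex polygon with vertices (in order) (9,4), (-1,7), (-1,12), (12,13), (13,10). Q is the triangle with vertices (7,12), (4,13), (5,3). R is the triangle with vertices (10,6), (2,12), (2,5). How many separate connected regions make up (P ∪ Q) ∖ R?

1

(P ∪ Q) ∖ R is a single connected region.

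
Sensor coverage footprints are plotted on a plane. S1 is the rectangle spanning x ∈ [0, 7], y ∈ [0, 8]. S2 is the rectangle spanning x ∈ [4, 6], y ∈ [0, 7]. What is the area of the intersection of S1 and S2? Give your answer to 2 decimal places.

|S1∩S2|: x∈[4,6], y∈[0,7] → 2·7 = 14.

14.00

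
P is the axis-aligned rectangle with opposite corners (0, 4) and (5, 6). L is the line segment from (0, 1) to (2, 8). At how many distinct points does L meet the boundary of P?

The segment meets the boundary at (1.429,6), (0.857,4).

2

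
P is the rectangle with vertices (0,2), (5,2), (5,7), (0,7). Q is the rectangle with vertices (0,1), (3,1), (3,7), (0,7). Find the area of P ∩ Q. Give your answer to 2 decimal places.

|P∩Q|: x∈[0,3], y∈[2,7] → 3·5 = 15.

15.00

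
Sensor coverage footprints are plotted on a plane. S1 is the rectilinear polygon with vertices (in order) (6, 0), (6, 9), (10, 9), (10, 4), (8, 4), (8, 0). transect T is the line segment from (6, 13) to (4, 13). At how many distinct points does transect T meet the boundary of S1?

0

The segment lies entirely outside S1 and never meets its boundary.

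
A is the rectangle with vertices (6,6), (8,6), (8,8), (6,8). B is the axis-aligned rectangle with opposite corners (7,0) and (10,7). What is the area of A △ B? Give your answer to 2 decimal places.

|A∩B|: x∈[7,8], y∈[6,7] → 1·1 = 1.
|A △ B| = |A| + |B| − 2·|A∩B| = 4 + 21 − 2 = 23.00.

23.00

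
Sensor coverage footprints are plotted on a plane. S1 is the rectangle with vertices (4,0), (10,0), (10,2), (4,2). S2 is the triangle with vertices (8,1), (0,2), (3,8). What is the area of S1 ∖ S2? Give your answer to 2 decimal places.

|S1| = 12, |S1∩S2| = 2.6429.
|S1 ∖ S2| = |S1| − |S1∩S2| = 12 − 2.6429 = 9.36.

9.36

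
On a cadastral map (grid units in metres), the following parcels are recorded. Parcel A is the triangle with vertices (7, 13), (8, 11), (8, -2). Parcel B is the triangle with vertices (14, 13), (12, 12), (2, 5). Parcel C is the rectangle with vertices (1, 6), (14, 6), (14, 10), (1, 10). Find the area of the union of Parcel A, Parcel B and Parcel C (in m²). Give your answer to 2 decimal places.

56.98

By inclusion–exclusion:
Individual areas: |Parcel A| = 6.5, |Parcel B| = 2, |Parcel C| = 52.
|Parcel A∩Parcel B| = 0.1332.
|Parcel A∩Parcel C| = 2.6667.
|Parcel B∩Parcel C| = 0.8571.
|Parcel A∩Parcel B∩Parcel C| = 0.1332.
|Parcel A ∪ Parcel B ∪ Parcel C| = 60.5 − 3.657 + 0.1332 = 56.98.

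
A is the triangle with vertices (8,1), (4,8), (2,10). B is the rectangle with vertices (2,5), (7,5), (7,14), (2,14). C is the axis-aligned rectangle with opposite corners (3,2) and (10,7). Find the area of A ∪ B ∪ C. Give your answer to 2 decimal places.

By inclusion–exclusion:
Individual areas: |A| = 3, |B| = 45, |C| = 35.
|A∩B| = 2.2381.
|A∩C| = 1.6667.
|B∩C|: x∈[3,7], y∈[5,7] → 4·2 = 8.
|A∩B∩C| = 0.9524.
|A ∪ B ∪ C| = 83 − 11.9048 + 0.9524 = 72.05.

72.05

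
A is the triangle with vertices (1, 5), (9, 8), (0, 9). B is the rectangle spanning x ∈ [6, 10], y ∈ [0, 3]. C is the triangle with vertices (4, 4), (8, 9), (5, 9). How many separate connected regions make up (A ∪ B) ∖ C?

3

(A ∪ B) ∖ C splits into 3 disjoint pieces (area 12.9656, area 1.0332, area 12).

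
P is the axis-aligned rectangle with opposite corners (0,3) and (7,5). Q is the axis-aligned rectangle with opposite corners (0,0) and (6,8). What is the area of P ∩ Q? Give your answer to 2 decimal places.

|P∩Q|: x∈[0,6], y∈[3,5] → 6·2 = 12.

12.00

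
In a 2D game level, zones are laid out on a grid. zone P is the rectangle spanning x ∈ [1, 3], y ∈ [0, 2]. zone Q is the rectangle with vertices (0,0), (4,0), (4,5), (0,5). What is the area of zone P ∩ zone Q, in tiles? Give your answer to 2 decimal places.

4.00

|zone P∩zone Q|: x∈[1,3], y∈[0,2] → 2·2 = 4.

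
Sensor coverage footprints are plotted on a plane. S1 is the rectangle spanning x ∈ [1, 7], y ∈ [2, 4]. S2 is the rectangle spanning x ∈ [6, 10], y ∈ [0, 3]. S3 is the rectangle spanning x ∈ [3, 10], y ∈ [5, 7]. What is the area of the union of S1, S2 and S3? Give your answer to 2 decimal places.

37.00

By inclusion–exclusion:
Individual areas: |S1| = 12, |S2| = 12, |S3| = 14.
|S1∩S2|: x∈[6,7], y∈[2,3] → 1·1 = 1.
|S1∩S3| = 0 (no overlap).
|S2∩S3| = 0 (no overlap).
|S1∩S2∩S3| = 0.
|S1 ∪ S2 ∪ S3| = 38 − 1 + 0 = 37.00.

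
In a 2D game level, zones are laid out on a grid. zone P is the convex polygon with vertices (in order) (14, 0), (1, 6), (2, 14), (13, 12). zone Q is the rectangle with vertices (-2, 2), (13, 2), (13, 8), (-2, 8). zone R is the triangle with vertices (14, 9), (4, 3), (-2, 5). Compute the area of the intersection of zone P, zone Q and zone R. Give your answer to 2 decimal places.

The intersection is the polygon with vertices (12.333,8), (5.522,3.913), (1.351,5.838), (10,8).
By the shoelace formula its area is 17.60.

17.60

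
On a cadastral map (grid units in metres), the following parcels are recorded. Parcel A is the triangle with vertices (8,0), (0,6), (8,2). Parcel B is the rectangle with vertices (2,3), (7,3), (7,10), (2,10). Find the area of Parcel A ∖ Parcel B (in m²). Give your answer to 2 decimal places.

5.50

|Parcel A| = 8, |Parcel A∩Parcel B| = 2.5.
|Parcel A ∖ Parcel B| = |Parcel A| − |Parcel A∩Parcel B| = 8 − 2.5 = 5.50.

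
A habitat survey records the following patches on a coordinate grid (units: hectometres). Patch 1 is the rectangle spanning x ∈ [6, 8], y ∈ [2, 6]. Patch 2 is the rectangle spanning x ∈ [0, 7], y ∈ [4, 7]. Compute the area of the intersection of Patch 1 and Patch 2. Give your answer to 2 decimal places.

|Patch 1∩Patch 2|: x∈[6,7], y∈[4,6] → 1·2 = 2.

2.00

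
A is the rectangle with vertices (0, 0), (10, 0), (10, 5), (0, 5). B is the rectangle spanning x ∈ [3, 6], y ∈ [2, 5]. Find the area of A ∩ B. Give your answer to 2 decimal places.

|A∩B|: x∈[3,6], y∈[2,5] → 3·3 = 9.

9.00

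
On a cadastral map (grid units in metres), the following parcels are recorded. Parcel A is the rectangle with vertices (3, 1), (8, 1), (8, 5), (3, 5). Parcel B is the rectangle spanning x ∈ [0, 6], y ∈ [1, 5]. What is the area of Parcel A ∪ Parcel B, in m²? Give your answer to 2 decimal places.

By inclusion–exclusion:
Individual areas: |Parcel A| = 20, |Parcel B| = 24.
|Parcel A∩Parcel B|: x∈[3,6], y∈[1,5] → 3·4 = 12.
|Parcel A ∪ Parcel B| = 44 − 12 = 32.00.

32.00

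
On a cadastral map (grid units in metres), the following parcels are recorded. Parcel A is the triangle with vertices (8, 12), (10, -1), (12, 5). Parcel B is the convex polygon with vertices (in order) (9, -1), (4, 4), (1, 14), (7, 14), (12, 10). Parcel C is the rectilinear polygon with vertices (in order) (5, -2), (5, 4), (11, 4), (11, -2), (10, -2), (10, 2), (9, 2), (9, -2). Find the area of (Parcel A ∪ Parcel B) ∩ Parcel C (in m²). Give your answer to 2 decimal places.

17.50

The region (Parcel A ∪ Parcel B) ∩ Parcel C is the polygon with vertices (10,-1), (10,2), (9,2), (9,-1), (5,3), (5,4), (11,4), (11,2).
By the shoelace formula its area is 17.50.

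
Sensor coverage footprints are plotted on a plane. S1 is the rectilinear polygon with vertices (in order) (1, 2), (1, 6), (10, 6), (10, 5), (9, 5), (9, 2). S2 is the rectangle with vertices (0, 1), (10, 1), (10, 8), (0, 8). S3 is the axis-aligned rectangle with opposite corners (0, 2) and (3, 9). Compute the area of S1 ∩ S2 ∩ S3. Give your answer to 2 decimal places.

8.00

The intersection is the polygon with vertices (3,6), (3,2), (1,2), (1,6).
By the shoelace formula its area is 8.00.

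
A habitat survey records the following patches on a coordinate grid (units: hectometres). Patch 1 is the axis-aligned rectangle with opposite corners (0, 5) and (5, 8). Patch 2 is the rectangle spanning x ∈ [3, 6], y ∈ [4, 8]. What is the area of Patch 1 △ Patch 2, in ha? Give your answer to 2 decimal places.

15.00

|Patch 1∩Patch 2|: x∈[3,5], y∈[5,8] → 2·3 = 6.
|Patch 1 △ Patch 2| = |Patch 1| + |Patch 2| − 2·|Patch 1∩Patch 2| = 15 + 12 − 12 = 15.00.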